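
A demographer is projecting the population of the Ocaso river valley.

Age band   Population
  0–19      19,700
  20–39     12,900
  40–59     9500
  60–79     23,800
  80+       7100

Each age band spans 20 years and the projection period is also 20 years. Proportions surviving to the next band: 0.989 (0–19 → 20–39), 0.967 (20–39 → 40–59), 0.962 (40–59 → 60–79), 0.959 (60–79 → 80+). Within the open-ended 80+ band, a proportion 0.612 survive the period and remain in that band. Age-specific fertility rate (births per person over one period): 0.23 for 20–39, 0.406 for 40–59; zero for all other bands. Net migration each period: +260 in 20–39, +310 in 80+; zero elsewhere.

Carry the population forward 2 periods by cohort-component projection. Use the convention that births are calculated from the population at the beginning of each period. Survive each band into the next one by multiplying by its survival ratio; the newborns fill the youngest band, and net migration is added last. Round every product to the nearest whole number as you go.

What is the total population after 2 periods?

Period 1:
Births: 12900 × 0.23 = 2967  |  9500 × 0.406 = 3857 → total 6824
20–39: 19700 × 0.989 = 19483
40–59: 12900 × 0.967 = 12474
60–79: 9500 × 0.962 = 9139
80+: 23800 × 0.959 + 7100 × 0.612 = 22824 + 4345 = 27169
Net migration: 20–39 + 260 → 19743; 80+ + 310 → 27479
End of period: [6824, 19743, 12474, 9139, 27479]
Period 2:
Births: 19743 × 0.23 = 4541  |  12474 × 0.406 = 5064 → total 9605
20–39: 6824 × 0.989 = 6749
40–59: 19743 × 0.967 = 19091
60–79: 12474 × 0.962 = 12000
80+: 9139 × 0.959 + 27479 × 0.612 = 8764 + 16817 = 25581
Net migration: 20–39 + 260 → 7009; 80+ + 310 → 25891
End of period: [9605, 7009, 19091, 12000, 25891]
Total after period 2: 9605 + 7009 + 19091 + 12000 + 25891 = 73596

73596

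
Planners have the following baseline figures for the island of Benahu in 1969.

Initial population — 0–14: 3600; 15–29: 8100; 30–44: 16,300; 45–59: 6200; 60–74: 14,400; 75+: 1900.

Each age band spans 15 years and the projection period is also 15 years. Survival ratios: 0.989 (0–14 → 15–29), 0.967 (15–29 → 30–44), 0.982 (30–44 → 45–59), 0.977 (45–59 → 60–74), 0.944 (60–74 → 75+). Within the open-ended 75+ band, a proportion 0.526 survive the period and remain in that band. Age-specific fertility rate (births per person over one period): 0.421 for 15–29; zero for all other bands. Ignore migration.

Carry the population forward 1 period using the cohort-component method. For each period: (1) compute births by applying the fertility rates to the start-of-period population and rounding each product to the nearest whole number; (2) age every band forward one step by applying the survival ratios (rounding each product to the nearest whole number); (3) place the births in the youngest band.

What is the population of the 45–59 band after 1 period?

16007

Period 1.
Births: 8100 × 0.421 = 3410
15–29: 3600 × 0.989 = 3560
30–44: 8100 × 0.967 = 7833
45–59: 16300 × 0.982 = 16007
60–74: 6200 × 0.977 = 6057
75+: 14400 × 0.944 + 1900 × 0.526 = 13594 + 999 = 14593
Population now: 0–14=3410, 15–29=3560, 30–44=7833, 45–59=16007, 60–74=6057, 75+=14593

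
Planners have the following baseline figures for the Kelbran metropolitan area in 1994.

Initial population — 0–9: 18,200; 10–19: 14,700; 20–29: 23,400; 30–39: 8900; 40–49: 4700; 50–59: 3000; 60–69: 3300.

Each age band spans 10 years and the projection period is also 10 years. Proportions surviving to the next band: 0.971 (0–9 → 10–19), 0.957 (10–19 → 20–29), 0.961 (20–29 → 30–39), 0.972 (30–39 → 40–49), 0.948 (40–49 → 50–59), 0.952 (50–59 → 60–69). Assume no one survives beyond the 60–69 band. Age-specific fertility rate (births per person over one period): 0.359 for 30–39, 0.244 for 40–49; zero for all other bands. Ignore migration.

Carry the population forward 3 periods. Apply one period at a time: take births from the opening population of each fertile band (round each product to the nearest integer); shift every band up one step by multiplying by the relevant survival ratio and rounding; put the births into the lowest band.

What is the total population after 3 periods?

After projecting period 1:
Births: 8900 × 0.359 = 3195, 4700 × 0.244 = 1147 → 4342
10–19: 18200 × 0.971 = 17672
20–29: 14700 × 0.957 = 14068
30–39: 23400 × 0.961 = 22487
40–49: 8900 × 0.972 = 8651
50–59: 4700 × 0.948 = 4456
60–69: 3000 × 0.952 = 2856
→ [4342, 17672, 14068, 22487, 8651, 4456, 2856]
After projecting period 2:
Births: 22487 × 0.359 = 8073, 8651 × 0.244 = 2111 → 10184
10–19: 4342 × 0.971 = 4216
20–29: 17672 × 0.957 = 16912
30–39: 14068 × 0.961 = 13519
40–49: 22487 × 0.972 = 21857
50–59: 8651 × 0.948 = 8201
60–69: 4456 × 0.952 = 4242
→ [10184, 4216, 16912, 13519, 21857, 8201, 4242]
After projecting period 3:
Births: 13519 × 0.359 = 4853, 21857 × 0.244 = 5333 → 10186
10–19: 10184 × 0.971 = 9889
20–29: 4216 × 0.957 = 4035
30–39: 16912 × 0.961 = 16252
40–49: 13519 × 0.972 = 13140
50–59: 21857 × 0.948 = 20720
60–69: 8201 × 0.952 = 7807
→ [10186, 9889, 4035, 16252, 13140, 20720, 7807]
Total after period 3: 10186 + 9889 + 4035 + 16252 + 13140 + 20720 + 7807 = 82029

82029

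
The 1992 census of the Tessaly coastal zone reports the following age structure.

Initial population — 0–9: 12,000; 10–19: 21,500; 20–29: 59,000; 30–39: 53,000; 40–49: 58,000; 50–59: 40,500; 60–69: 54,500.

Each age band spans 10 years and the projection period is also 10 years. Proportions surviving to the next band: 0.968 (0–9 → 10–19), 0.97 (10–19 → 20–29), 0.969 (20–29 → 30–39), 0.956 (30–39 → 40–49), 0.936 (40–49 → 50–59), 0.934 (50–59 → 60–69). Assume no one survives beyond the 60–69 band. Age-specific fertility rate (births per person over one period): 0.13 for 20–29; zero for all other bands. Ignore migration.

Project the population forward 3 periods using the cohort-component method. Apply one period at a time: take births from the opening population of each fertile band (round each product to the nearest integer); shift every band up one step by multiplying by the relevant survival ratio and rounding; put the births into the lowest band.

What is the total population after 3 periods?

136981

[period 1]
Births: 59000 * 0.13 = 7670
10–19: 12000 * 0.968 = 11616
20–29: 21500 * 0.97 = 20855
30–39: 59000 * 0.969 = 57171
40–49: 53000 * 0.956 = 50668
50–59: 58000 * 0.936 = 54288
60–69: 40500 * 0.934 = 37827
→ [7670, 11616, 20855, 57171, 50668, 54288, 37827]
[period 2]
Births: 20855 * 0.13 = 2711
10–19: 7670 * 0.968 = 7425
20–29: 11616 * 0.97 = 11268
30–39: 20855 * 0.969 = 20208
40–49: 57171 * 0.956 = 54655
50–59: 50668 * 0.936 = 47425
60–69: 54288 * 0.934 = 50705
→ [2711, 7425, 11268, 20208, 54655, 47425, 50705]
[period 3]
Births: 11268 * 0.13 = 1465
10–19: 2711 * 0.968 = 2624
20–29: 7425 * 0.97 = 7202
30–39: 11268 * 0.969 = 10919
40–49: 20208 * 0.956 = 19319
50–59: 54655 * 0.936 = 51157
60–69: 47425 * 0.934 = 44295
→ [1465, 2624, 7202, 10919, 19319, 51157, 44295]
Total after period 3: 1465 + 2624 + 7202 + 10919 + 19319 + 51157 + 44295 = 136981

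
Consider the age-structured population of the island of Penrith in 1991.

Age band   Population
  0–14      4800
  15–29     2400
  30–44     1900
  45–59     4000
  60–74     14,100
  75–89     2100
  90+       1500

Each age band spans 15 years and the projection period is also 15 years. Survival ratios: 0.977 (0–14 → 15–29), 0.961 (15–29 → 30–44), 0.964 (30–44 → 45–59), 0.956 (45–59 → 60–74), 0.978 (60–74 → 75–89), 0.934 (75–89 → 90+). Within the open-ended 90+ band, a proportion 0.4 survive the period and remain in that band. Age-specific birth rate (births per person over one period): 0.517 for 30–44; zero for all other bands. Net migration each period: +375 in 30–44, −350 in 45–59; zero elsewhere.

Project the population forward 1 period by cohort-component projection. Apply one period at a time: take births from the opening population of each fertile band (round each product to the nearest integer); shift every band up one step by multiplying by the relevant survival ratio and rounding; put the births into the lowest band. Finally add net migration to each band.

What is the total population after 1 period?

30010

(Bands numbered youngest = 1 to oldest = 7.)
Period 1:
Births: 1900 × 0.517 = 982
Band 2: 4800 × 0.977 = 4690
Band 3: 2400 × 0.961 = 2306
Band 4: 1900 × 0.964 = 1832
Band 5: 4000 × 0.956 = 3824
Band 6: 14100 × 0.978 = 13790
Band 7: 2100 × 0.934 + 1500 × 0.4 = 1961 + 600 = 2561
Net migration: Band 3 + 375 → 2681; Band 4 − 350 → 1482
Population now: 0–14=982, 15–29=4690, 30–44=2681, 45–59=1482, 60–74=3824, 75–89=13790, 90+=2561
Total after period 1: 982 + 4690 + 2681 + 1482 + 3824 + 13790 + 2561 = 30010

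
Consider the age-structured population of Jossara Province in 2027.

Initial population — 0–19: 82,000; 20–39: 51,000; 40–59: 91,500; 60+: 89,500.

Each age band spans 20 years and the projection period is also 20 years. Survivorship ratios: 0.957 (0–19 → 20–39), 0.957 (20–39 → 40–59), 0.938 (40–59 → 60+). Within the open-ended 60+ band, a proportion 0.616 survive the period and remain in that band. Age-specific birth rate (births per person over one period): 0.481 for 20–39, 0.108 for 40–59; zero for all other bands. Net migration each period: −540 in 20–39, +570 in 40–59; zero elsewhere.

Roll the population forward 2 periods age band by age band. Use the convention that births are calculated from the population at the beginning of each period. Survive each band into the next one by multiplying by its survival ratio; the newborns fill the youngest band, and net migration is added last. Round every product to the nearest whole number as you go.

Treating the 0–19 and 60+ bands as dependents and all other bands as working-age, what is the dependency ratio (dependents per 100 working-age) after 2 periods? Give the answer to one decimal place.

163.6

Period 1:
Births: 51000 * 0.481 = 24531  |  91500 * 0.108 = 9882 → total 34413
20–39: 82000 * 0.957 = 78474
40–59: 51000 * 0.957 = 48807
60+: 91500 * 0.938 + 89500 * 0.616 = 85827 + 55132 = 140959
Net migration: 20–39 − 540 → 77934; 40–59 + 570 → 49377
→ [34413, 77934, 49377, 140959]
Period 2:
Births: 77934 * 0.481 = 37486  |  49377 * 0.108 = 5333 → total 42819
20–39: 34413 * 0.957 = 32933
40–59: 77934 * 0.957 = 74583
60+: 49377 * 0.938 + 140959 * 0.616 = 46316 + 86831 = 133147
Net migration: 20–39 − 540 → 32393; 40–59 + 570 → 75153
→ [42819, 32393, 75153, 133147]
Dependents (band 0–19 + band 60+) = 42819 + 133147 = 175966; working-age = 107546; ratio = 175966/107546 × 100 = 163.6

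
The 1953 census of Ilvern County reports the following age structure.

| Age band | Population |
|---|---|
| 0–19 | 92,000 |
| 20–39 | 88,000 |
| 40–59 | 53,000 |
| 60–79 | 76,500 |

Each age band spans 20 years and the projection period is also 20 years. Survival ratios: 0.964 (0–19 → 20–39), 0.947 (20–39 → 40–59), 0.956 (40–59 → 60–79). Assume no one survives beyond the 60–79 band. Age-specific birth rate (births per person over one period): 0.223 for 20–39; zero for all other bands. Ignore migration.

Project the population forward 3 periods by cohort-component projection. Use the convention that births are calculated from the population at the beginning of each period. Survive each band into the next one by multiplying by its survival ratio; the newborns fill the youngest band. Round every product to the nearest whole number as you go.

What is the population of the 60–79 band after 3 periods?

80293

Call the bands 1 to 4, youngest first.
Period 1:
Births: 88000 × 0.223 = 19624
Band 2: 92000 × 0.964 = 88688
Band 3: 88000 × 0.947 = 83336
Band 4: 53000 × 0.956 = 50668
Giving 19624 / 88688 / 83336 / 50668.
Period 2:
Births: 88688 × 0.223 = 19777
Band 2: 19624 × 0.964 = 18918
Band 3: 88688 × 0.947 = 83988
Band 4: 83336 × 0.956 = 79669
Giving 19777 / 18918 / 83988 / 79669.
Period 3:
Births: 18918 × 0.223 = 4219
Band 2: 19777 × 0.964 = 19065
Band 3: 18918 × 0.947 = 17915
Band 4: 83988 × 0.956 = 80293
Giving 4219 / 19065 / 17915 / 80293.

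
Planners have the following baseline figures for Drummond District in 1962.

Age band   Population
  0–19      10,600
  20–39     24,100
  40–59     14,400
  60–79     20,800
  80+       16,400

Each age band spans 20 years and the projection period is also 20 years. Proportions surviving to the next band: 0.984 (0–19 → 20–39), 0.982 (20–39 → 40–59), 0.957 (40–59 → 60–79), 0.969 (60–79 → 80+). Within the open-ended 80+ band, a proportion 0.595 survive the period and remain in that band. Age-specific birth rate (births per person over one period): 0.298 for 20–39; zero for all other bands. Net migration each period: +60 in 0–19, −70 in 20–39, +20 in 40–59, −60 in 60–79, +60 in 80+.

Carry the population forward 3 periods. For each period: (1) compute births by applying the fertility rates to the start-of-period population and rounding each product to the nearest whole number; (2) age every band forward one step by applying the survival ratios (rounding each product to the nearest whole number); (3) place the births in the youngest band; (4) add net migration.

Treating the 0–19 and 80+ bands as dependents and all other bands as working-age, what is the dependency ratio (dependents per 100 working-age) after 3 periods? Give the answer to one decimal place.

217.0

— Period 1 —
Births: 24100 × 0.298 = 7182
20–39: 10600 × 0.984 = 10430
40–59: 24100 × 0.982 = 23666
60–79: 14400 × 0.957 = 13781
80+: 20800 × 0.969 + 16400 × 0.595 = 20155 + 9758 = 29913
Net migration: 0–19 + 60 → 7242; 20–39 − 70 → 10360; 40–59 + 20 → 23686; 60–79 − 60 → 13721; 80+ + 60 → 29973
Population now: 0–19=7242, 20–39=10360, 40–59=23686, 60–79=13721, 80+=29973
— Period 2 —
Births: 10360 × 0.298 = 3087
20–39: 7242 × 0.984 = 7126
40–59: 10360 × 0.982 = 10174
60–79: 23686 × 0.957 = 22668
80+: 13721 × 0.969 + 29973 × 0.595 = 13296 + 17834 = 31130
Net migration: 0–19 + 60 → 3147; 20–39 − 70 → 7056; 40–59 + 20 → 10194; 60–79 − 60 → 22608; 80+ + 60 → 31190
Population now: 0–19=3147, 20–39=7056, 40–59=10194, 60–79=22608, 80+=31190
— Period 3 —
Births: 7056 × 0.298 = 2103
20–39: 3147 × 0.984 = 3097
40–59: 7056 × 0.982 = 6929
60–79: 10194 × 0.957 = 9756
80+: 22608 × 0.969 + 31190 × 0.595 = 21907 + 18558 = 40465
Net migration: 0–19 + 60 → 2163; 20–39 − 70 → 3027; 40–59 + 20 → 6949; 60–79 − 60 → 9696; 80+ + 60 → 40525
Population now: 0–19=2163, 20–39=3027, 40–59=6949, 60–79=9696, 80+=40525
Dependents (band 0–19 + band 80+) = 2163 + 40525 = 42688; working-age = 19672; ratio = 42688/19672 × 100 = 217.0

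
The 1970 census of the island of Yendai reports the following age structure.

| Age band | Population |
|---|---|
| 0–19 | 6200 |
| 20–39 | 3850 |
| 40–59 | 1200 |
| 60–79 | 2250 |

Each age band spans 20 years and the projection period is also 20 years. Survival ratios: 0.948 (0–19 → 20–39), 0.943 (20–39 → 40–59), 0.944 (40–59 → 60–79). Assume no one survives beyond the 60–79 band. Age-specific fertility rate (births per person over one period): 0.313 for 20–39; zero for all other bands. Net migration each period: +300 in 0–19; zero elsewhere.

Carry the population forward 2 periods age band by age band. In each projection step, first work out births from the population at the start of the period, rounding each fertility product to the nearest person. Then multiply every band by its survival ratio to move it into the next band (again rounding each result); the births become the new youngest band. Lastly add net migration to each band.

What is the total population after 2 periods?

(Bands numbered youngest = 1 to oldest = 4.)
After projecting period 1:
Births: 3850 × 0.313 = 1205
Band 2: 6200 × 0.948 = 5878
Band 3: 3850 × 0.943 = 3631
Band 4: 1200 × 0.944 = 1133
Net migration: Band 1 + 300 → 1505
→ [1505, 5878, 3631, 1133]
After projecting period 2:
Births: 5878 × 0.313 = 1840
Band 2: 1505 × 0.948 = 1427
Band 3: 5878 × 0.943 = 5543
Band 4: 3631 × 0.944 = 3428
Net migration: Band 1 + 300 → 2140
→ [2140, 1427, 5543, 3428]
Total after period 2: 2140 + 1427 + 5543 + 3428 = 12538

12538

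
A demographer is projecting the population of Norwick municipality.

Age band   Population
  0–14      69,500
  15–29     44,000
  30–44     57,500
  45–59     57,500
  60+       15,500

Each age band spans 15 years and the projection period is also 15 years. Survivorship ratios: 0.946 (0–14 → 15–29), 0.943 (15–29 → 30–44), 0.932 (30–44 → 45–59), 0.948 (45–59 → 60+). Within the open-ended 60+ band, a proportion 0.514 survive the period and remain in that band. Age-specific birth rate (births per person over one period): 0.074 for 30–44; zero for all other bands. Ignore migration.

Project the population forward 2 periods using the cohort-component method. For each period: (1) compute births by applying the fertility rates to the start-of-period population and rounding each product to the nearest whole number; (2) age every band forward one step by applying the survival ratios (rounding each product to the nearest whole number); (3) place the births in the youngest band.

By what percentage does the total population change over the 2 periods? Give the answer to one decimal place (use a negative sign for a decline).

-21.9

Period 1.
Births: 57500 * 0.074 = 4255
15–29: 69500 * 0.946 = 65747
30–44: 44000 * 0.943 = 41492
45–59: 57500 * 0.932 = 53590
60+: 57500 * 0.948 + 15500 * 0.514 = 54510 + 7967 = 62477
Population now: 0–14=4255, 15–29=65747, 30–44=41492, 45–59=53590, 60+=62477
Period 2.
Births: 41492 * 0.074 = 3070
15–29: 4255 * 0.946 = 4025
30–44: 65747 * 0.943 = 61999
45–59: 41492 * 0.932 = 38671
60+: 53590 * 0.948 + 62477 * 0.514 = 50803 + 32113 = 82916
Population now: 0–14=3070, 15–29=4025, 30–44=61999, 45–59=38671, 60+=82916
Total: 244000 → 190681; change = -53319; percentage change = -21.9%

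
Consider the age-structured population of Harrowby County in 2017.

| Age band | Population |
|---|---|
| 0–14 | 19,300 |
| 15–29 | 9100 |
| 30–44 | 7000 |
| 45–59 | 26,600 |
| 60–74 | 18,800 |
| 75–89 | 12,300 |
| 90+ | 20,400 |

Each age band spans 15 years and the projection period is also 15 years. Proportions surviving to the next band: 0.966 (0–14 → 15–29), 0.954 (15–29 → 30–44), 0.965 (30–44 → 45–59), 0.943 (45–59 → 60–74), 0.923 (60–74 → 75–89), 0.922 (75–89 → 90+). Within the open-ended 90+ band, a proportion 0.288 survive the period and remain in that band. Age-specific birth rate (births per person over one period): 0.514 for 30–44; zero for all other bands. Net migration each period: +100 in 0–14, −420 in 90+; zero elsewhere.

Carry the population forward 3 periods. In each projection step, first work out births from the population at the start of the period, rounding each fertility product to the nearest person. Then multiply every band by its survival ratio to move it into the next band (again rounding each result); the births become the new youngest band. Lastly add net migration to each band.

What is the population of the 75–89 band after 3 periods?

5880

Period 1:
Births: 7000 × 0.514 = 3598
15–29: 19300 × 0.966 = 18644
30–44: 9100 × 0.954 = 8681
45–59: 7000 × 0.965 = 6755
60–74: 26600 × 0.943 = 25084
75–89: 18800 × 0.923 = 17352
90+: 12300 × 0.922 + 20400 × 0.288 = 11341 + 5875 = 17216
Net migration: 0–14 + 100 → 3698; 90+ − 420 → 16796
End of period: [3698, 18644, 8681, 6755, 25084, 17352, 16796]
Period 2:
Births: 8681 × 0.514 = 4462
15–29: 3698 × 0.966 = 3572
30–44: 18644 × 0.954 = 17786
45–59: 8681 × 0.965 = 8377
60–74: 6755 × 0.943 = 6370
75–89: 25084 × 0.923 = 23153
90+: 17352 × 0.922 + 16796 × 0.288 = 15999 + 4837 = 20836
Net migration: 0–14 + 100 → 4562; 90+ − 420 → 20416
End of period: [4562, 3572, 17786, 8377, 6370, 23153, 20416]
Period 3:
Births: 17786 × 0.514 = 9142
15–29: 4562 × 0.966 = 4407
30–44: 3572 × 0.954 = 3408
45–59: 17786 × 0.965 = 17163
60–74: 8377 × 0.943 = 7900
75–89: 6370 × 0.923 = 5880
90+: 23153 × 0.922 + 20416 × 0.288 = 21347 + 5880 = 27227
Net migration: 0–14 + 100 → 9242; 90+ − 420 → 26807
End of period: [9242, 4407, 3408, 17163, 7900, 5880, 26807]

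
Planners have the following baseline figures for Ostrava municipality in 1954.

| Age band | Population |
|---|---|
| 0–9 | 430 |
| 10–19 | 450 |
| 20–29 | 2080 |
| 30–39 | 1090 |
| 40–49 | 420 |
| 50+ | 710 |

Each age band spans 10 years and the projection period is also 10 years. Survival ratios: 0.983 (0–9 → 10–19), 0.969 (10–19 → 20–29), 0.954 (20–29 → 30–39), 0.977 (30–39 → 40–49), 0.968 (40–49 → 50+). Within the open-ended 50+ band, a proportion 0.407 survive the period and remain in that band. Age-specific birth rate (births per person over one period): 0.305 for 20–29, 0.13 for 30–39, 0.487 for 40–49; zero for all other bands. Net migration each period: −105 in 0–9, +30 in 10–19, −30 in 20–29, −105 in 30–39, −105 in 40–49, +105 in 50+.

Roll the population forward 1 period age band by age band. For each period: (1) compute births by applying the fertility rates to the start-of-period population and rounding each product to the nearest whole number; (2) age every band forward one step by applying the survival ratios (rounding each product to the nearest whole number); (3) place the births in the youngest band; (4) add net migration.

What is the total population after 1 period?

5375

— Period 1 —
Births: 2080 * 0.305 = 634 ; 1090 * 0.13 = 142 ; 420 * 0.487 = 205 ⇒ total 981
10–19: 430 * 0.983 = 423
20–29: 450 * 0.969 = 436
30–39: 2080 * 0.954 = 1984
40–49: 1090 * 0.977 = 1065
50+: 420 * 0.968 + 710 * 0.407 = 407 + 289 = 696
Net migration: 0–9 − 105 → 876; 10–19 + 30 → 453; 20–29 − 30 → 406; 30–39 − 105 → 1879; 40–49 − 105 → 960; 50+ + 105 → 801
End of period: [876, 453, 406, 1879, 960, 801]
Total after period 1: 876 + 453 + 406 + 1879 + 960 + 801 = 5375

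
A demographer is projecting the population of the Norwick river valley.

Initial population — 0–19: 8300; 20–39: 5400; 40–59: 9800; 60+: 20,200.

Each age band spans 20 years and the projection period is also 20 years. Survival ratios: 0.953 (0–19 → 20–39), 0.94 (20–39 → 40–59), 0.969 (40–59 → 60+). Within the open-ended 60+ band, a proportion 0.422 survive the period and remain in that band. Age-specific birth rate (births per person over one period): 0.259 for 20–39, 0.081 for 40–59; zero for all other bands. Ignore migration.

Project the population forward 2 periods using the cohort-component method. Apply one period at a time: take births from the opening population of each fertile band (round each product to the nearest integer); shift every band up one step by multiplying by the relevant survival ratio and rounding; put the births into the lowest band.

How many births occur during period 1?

2193

Period 1:
Births: 5400 × 0.259 = 1399  |  9800 × 0.081 = 794 ⇒ total 2193
20–39: 8300 × 0.953 = 7910
40–59: 5400 × 0.94 = 5076
60+: 9800 × 0.969 + 20200 × 0.422 = 9496 + 8524 = 18020
End of period: [2193, 7910, 5076, 18020]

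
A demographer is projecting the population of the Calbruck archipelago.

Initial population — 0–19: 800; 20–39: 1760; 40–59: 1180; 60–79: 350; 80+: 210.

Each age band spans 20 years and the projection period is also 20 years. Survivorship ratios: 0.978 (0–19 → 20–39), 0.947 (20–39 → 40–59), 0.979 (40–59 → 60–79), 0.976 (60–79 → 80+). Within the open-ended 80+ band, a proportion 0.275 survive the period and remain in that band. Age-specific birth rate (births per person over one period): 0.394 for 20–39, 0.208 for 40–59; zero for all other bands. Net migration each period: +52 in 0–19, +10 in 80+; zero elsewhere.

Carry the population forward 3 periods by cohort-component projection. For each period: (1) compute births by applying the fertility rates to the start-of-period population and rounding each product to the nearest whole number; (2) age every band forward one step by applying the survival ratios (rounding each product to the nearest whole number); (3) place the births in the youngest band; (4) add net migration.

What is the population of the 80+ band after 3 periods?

1947

[period 1]
Births: 1760 × 0.394 = 693 ; 1180 × 0.208 = 245 ⇒ total 938
20–39: 800 × 0.978 = 782
40–59: 1760 × 0.947 = 1667
60–79: 1180 × 0.979 = 1155
80+: 350 × 0.976 + 210 × 0.275 = 342 + 58 = 400
Net migration: 0–19 + 52 → 990; 80+ + 10 → 410
→ [990, 782, 1667, 1155, 410]
[period 2]
Births: 782 × 0.394 = 308 ; 1667 × 0.208 = 347 ⇒ total 655
20–39: 990 × 0.978 = 968
40–59: 782 × 0.947 = 741
60–79: 1667 × 0.979 = 1632
80+: 1155 × 0.976 + 410 × 0.275 = 1127 + 113 = 1240
Net migration: 0–19 + 52 → 707; 80+ + 10 → 1250
→ [707, 968, 741, 1632, 1250]
[period 3]
Births: 968 × 0.394 = 381 ; 741 × 0.208 = 154 ⇒ total 535
20–39: 707 × 0.978 = 691
40–59: 968 × 0.947 = 917
60–79: 741 × 0.979 = 725
80+: 1632 × 0.976 + 1250 × 0.275 = 1593 + 344 = 1937
Net migration: 0–19 + 52 → 587; 80+ + 10 → 1947
→ [587, 691, 917, 725, 1947]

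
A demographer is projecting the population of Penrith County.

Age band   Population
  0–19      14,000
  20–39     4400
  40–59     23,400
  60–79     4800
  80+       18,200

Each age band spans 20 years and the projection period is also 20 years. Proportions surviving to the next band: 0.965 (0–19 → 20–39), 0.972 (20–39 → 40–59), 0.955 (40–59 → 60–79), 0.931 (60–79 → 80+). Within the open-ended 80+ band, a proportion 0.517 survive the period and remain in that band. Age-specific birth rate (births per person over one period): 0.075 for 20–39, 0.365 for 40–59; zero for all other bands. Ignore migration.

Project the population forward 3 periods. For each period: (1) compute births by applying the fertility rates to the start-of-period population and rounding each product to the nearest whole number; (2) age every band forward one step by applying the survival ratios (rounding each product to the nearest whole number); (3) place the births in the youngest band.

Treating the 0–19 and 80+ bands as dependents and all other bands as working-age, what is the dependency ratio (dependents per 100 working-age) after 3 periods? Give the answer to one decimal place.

— Period 1 —
Births: 4400 × 0.075 = 330 ; 23400 × 0.365 = 8541 → 8871
20–39: 14000 × 0.965 = 13510
40–59: 4400 × 0.972 = 4277
60–79: 23400 × 0.955 = 22347
80+: 4800 × 0.931 + 18200 × 0.517 = 4469 + 9409 = 13878
Giving 8871 / 13510 / 4277 / 22347 / 13878.
— Period 2 —
Births: 13510 × 0.075 = 1013 ; 4277 × 0.365 = 1561 → 2574
20–39: 8871 × 0.965 = 8561
40–59: 13510 × 0.972 = 13132
60–79: 4277 × 0.955 = 4085
80+: 22347 × 0.931 + 13878 × 0.517 = 20805 + 7175 = 27980
Giving 2574 / 8561 / 13132 / 4085 / 27980.
— Period 3 —
Births: 8561 × 0.075 = 642 ; 13132 × 0.365 = 4793 → 5435
20–39: 2574 × 0.965 = 2484
40–59: 8561 × 0.972 = 8321
60–79: 13132 × 0.955 = 12541
80+: 4085 × 0.931 + 27980 × 0.517 = 3803 + 14466 = 18269
Giving 5435 / 2484 / 8321 / 12541 / 18269.
Dependents (band 0–19 + band 80+) = 5435 + 18269 = 23704; working-age = 23346; ratio = 23704/23346 × 100 = 101.5

101.5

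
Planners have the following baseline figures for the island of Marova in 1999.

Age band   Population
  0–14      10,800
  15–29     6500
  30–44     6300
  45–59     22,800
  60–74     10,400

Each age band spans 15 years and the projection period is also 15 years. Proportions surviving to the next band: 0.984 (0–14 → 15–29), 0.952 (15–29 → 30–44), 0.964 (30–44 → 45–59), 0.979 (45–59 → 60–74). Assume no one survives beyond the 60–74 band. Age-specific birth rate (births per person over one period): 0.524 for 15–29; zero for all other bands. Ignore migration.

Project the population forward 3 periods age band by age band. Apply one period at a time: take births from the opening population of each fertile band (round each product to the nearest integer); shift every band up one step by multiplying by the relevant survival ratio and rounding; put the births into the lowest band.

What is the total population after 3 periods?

26020

Call the groups 1 to 5, youngest first.
— Period 1 —
Births: 6500 * 0.524 = 3406
Group 2: 10800 * 0.984 = 10627
Group 3: 6500 * 0.952 = 6188
Group 4: 6300 * 0.964 = 6073
Group 5: 22800 * 0.979 = 22321
Population now: 0–14=3406, 15–29=10627, 30–44=6188, 45–59=6073, 60–74=22321
— Period 2 —
Births: 10627 * 0.524 = 5569
Group 2: 3406 * 0.984 = 3352
Group 3: 10627 * 0.952 = 10117
Group 4: 6188 * 0.964 = 5965
Group 5: 6073 * 0.979 = 5945
Population now: 0–14=5569, 15–29=3352, 30–44=10117, 45–59=5965, 60–74=5945
— Period 3 —
Births: 3352 * 0.524 = 1756
Group 2: 5569 * 0.984 = 5480
Group 3: 3352 * 0.952 = 3191
Group 4: 10117 * 0.964 = 9753
Group 5: 5965 * 0.979 = 5840
Population now: 0–14=1756, 15–29=5480, 30–44=3191, 45–59=9753, 60–74=5840
Total after period 3: 1756 + 5480 + 3191 + 9753 + 5840 = 26020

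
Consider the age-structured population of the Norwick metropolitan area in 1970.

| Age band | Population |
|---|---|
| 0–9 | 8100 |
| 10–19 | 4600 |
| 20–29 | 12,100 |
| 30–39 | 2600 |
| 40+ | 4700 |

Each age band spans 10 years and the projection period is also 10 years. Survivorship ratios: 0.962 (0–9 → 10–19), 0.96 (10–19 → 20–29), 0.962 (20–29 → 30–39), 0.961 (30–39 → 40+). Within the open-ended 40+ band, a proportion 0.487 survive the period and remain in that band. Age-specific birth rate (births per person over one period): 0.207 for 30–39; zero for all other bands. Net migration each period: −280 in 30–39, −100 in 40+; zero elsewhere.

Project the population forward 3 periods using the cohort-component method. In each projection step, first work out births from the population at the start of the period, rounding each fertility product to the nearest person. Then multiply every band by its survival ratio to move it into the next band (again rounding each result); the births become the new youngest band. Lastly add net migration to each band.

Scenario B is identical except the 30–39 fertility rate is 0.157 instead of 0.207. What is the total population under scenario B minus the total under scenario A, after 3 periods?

Call the groups 1 to 5, youngest first.
Period 1.
Births: 2600 × 0.207 = 538
Group 2: 8100 × 0.962 = 7792
Group 3: 4600 × 0.96 = 4416
Group 4: 12100 × 0.962 = 11640
Group 5: 2600 × 0.961 + 4700 × 0.487 = 2499 + 2289 = 4788
Net migration: Group 4 − 280 → 11360; Group 5 − 100 → 4688
End of period: [538, 7792, 4416, 11360, 4688]
Period 2.
Births: 11360 × 0.207 = 2352
Group 2: 538 × 0.962 = 518
Group 3: 7792 × 0.96 = 7480
Group 4: 4416 × 0.962 = 4248
Group 5: 11360 × 0.961 + 4688 × 0.487 = 10917 + 2283 = 13200
Net migration: Group 4 − 280 → 3968; Group 5 − 100 → 13100
End of period: [2352, 518, 7480, 3968, 13100]
Period 3.
Births: 3968 × 0.207 = 821
Group 2: 2352 × 0.962 = 2263
Group 3: 518 × 0.96 = 497
Group 4: 7480 × 0.962 = 7196
Group 5: 3968 × 0.961 + 13100 × 0.487 = 3813 + 6380 = 10193
Net migration: Group 4 − 280 → 6916; Group 5 − 100 → 10093
End of period: [821, 2263, 497, 6916, 10093]
Scenario A total after 3 periods: 20590
Scenario B projection —
Period 1.
Births: 2600 × 0.157 = 408
Group 2: 8100 × 0.962 = 7792
Group 3: 4600 × 0.96 = 4416
Group 4: 12100 × 0.962 = 11640
Group 5: 2600 × 0.961 + 4700 × 0.487 = 2499 + 2289 = 4788
Net migration: Group 4 − 280 → 11360; Group 5 − 100 → 4688
End of period: [408, 7792, 4416, 11360, 4688]
Period 2.
Births: 11360 × 0.157 = 1784
Group 2: 408 × 0.962 = 392
Group 3: 7792 × 0.96 = 7480
Group 4: 4416 × 0.962 = 4248
Group 5: 11360 × 0.961 + 4688 × 0.487 = 10917 + 2283 = 13200
Net migration: Group 4 − 280 → 3968; Group 5 − 100 → 13100
End of period: [1784, 392, 7480, 3968, 13100]
Period 3.
Births: 3968 × 0.157 = 623
Group 2: 1784 × 0.962 = 1716
Group 3: 392 × 0.96 = 376
Group 4: 7480 × 0.962 = 7196
Group 5: 3968 × 0.961 + 13100 × 0.487 = 3813 + 6380 = 10193
Net migration: Group 4 − 280 → 6916; Group 5 − 100 → 10093
End of period: [623, 1716, 376, 6916, 10093]
Scenario B total after 3 periods: 19724
Difference B − A = 19724 − 20590 = -866

-866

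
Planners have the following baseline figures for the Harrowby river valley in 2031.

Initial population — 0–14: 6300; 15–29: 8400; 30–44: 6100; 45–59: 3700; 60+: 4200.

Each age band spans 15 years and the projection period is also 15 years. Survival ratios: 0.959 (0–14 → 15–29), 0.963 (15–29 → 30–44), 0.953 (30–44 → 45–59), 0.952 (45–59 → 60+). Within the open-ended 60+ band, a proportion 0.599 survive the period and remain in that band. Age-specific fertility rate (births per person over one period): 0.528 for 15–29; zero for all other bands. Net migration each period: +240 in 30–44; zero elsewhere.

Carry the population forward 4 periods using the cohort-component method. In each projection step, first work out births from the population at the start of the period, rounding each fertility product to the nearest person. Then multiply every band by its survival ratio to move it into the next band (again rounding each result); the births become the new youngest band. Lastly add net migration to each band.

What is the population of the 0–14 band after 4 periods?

1615

Period 1.
Births: 8400 × 0.528 = 4435
15–29: 6300 × 0.959 = 6042
30–44: 8400 × 0.963 = 8089
45–59: 6100 × 0.953 = 5813
60+: 3700 × 0.952 + 4200 × 0.599 = 3522 + 2516 = 6038
Net migration: 30–44 + 240 → 8329
Population now: 0–14=4435, 15–29=6042, 30–44=8329, 45–59=5813, 60+=6038
Period 2.
Births: 6042 × 0.528 = 3190
15–29: 4435 × 0.959 = 4253
30–44: 6042 × 0.963 = 5818
45–59: 8329 × 0.953 = 7938
60+: 5813 × 0.952 + 6038 × 0.599 = 5534 + 3617 = 9151
Net migration: 30–44 + 240 → 6058
Population now: 0–14=3190, 15–29=4253, 30–44=6058, 45–59=7938, 60+=9151
Period 3.
Births: 4253 × 0.528 = 2246
15–29: 3190 × 0.959 = 3059
30–44: 4253 × 0.963 = 4096
45–59: 6058 × 0.953 = 5773
60+: 7938 × 0.952 + 9151 × 0.599 = 7557 + 5481 = 13038
Net migration: 30–44 + 240 → 4336
Population now: 0–14=2246, 15–29=3059, 30–44=4336, 45–59=5773, 60+=13038
Period 4.
Births: 3059 × 0.528 = 1615
15–29: 2246 × 0.959 = 2154
30–44: 3059 × 0.963 = 2946
45–59: 4336 × 0.953 = 4132
60+: 5773 × 0.952 + 13038 × 0.599 = 5496 + 7810 = 13306
Net migration: 30–44 + 240 → 3186
Population now: 0–14=1615, 15–29=2154, 30–44=3186, 45–59=4132, 60+=13306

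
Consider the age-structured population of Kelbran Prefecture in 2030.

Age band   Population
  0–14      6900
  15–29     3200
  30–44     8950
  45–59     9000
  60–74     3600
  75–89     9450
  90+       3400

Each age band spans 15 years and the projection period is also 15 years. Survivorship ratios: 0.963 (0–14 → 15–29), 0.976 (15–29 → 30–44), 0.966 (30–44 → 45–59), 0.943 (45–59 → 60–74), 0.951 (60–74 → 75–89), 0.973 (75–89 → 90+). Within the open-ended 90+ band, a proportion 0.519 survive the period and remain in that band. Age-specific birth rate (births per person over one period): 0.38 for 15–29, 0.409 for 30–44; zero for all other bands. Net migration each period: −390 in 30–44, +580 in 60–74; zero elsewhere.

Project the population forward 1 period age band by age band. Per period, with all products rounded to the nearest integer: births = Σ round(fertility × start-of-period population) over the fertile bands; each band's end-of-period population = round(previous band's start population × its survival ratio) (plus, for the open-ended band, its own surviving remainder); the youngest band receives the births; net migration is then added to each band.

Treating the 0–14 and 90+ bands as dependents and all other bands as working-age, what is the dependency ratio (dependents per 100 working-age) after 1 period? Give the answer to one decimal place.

Let group 1 be 0–14 through group 7 = 90+.
— Period 1 —
Births: 3200 × 0.38 = 1216  |  8950 × 0.409 = 3661 → 4877
Group 2: 6900 × 0.963 = 6645
Group 3: 3200 × 0.976 = 3123
Group 4: 8950 × 0.966 = 8646
Group 5: 9000 × 0.943 = 8487
Group 6: 3600 × 0.951 = 3424
Group 7: 9450 × 0.973 + 3400 × 0.519 = 9195 + 1765 = 10960
Net migration: Group 3 − 390 → 2733; Group 5 + 580 → 9067
Giving 4877 / 6645 / 2733 / 8646 / 9067 / 3424 / 10960.
Dependents (band 0–14 + band 90+) = 4877 + 10960 = 15837; working-age = 30515; ratio = 15837/30515 × 100 = 51.9

51.9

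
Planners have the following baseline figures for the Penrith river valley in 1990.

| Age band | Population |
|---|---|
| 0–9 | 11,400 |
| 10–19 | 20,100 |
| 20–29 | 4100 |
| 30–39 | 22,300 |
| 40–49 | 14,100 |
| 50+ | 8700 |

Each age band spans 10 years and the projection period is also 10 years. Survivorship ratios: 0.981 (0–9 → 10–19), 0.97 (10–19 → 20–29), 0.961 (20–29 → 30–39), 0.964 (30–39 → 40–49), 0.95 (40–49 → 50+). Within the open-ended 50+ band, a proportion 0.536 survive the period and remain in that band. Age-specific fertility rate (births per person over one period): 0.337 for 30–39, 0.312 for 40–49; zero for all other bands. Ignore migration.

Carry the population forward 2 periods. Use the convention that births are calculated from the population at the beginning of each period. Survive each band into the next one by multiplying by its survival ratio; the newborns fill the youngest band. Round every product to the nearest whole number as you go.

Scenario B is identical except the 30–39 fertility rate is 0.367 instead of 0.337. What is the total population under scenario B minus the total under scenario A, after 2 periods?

774

— Period 1 —
Births: 22300 × 0.337 = 7515, 14100 × 0.312 = 4399 → 11914
10–19: 11400 × 0.981 = 11183
20–29: 20100 × 0.97 = 19497
30–39: 4100 × 0.961 = 3940
40–49: 22300 × 0.964 = 21497
50+: 14100 × 0.95 + 8700 × 0.536 = 13395 + 4663 = 18058
→ [11914, 11183, 19497, 3940, 21497, 18058]
— Period 2 —
Births: 3940 × 0.337 = 1328, 21497 × 0.312 = 6707 → 8035
10–19: 11914 × 0.981 = 11688
20–29: 11183 × 0.97 = 10848
30–39: 19497 × 0.961 = 18737
40–49: 3940 × 0.964 = 3798
50+: 21497 × 0.95 + 18058 × 0.536 = 20422 + 9679 = 30101
→ [8035, 11688, 10848, 18737, 3798, 30101]
Scenario A total after 2 periods: 83207
Scenario B projection —
— Period 1 —
Births: 22300 × 0.367 = 8184, 14100 × 0.312 = 4399 → 12583
10–19: 11400 × 0.981 = 11183
20–29: 20100 × 0.97 = 19497
30–39: 4100 × 0.961 = 3940
40–49: 22300 × 0.964 = 21497
50+: 14100 × 0.95 + 8700 × 0.536 = 13395 + 4663 = 18058
→ [12583, 11183, 19497, 3940, 21497, 18058]
— Period 2 —
Births: 3940 × 0.367 = 1446, 21497 × 0.312 = 6707 → 8153
10–19: 12583 × 0.981 = 12344
20–29: 11183 × 0.97 = 10848
30–39: 19497 × 0.961 = 18737
40–49: 3940 × 0.964 = 3798
50+: 21497 × 0.95 + 18058 × 0.536 = 20422 + 9679 = 30101
→ [8153, 12344, 10848, 18737, 3798, 30101]
Scenario B total after 2 periods: 83981
Difference B − A = 83981 − 83207 = 774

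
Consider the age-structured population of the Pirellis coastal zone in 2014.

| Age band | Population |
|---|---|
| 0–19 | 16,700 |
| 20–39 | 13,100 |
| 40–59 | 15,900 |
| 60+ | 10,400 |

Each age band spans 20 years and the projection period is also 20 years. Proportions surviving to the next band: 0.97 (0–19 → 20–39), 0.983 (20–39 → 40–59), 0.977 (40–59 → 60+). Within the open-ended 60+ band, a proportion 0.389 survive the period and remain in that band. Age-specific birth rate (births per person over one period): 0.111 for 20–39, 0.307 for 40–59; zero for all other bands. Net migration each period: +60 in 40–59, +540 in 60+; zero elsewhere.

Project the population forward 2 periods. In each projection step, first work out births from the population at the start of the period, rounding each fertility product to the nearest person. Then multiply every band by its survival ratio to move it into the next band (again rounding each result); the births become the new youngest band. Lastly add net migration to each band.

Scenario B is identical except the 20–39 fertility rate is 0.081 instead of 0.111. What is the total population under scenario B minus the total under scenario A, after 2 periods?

After projecting period 1:
Births: 13100 × 0.111 = 1454 ; 15900 × 0.307 = 4881 → total 6335
20–39: 16700 × 0.97 = 16199
40–59: 13100 × 0.983 = 12877
60+: 15900 × 0.977 + 10400 × 0.389 = 15534 + 4046 = 19580
Net migration: 40–59 + 60 → 12937; 60+ + 540 → 20120
End of period: [6335, 16199, 12937, 20120]
After projecting period 2:
Births: 16199 × 0.111 = 1798 ; 12937 × 0.307 = 3972 → total 5770
20–39: 6335 × 0.97 = 6145
40–59: 16199 × 0.983 = 15924
60+: 12937 × 0.977 + 20120 × 0.389 = 12639 + 7827 = 20466
Net migration: 40–59 + 60 → 15984; 60+ + 540 → 21006
End of period: [5770, 6145, 15984, 21006]
Scenario A total after 2 periods: 48905
Scenario B projection —
After projecting period 1:
Births: 13100 × 0.081 = 1061 ; 15900 × 0.307 = 4881 → total 5942
20–39: 16700 × 0.97 = 16199
40–59: 13100 × 0.983 = 12877
60+: 15900 × 0.977 + 10400 × 0.389 = 15534 + 4046 = 19580
Net migration: 40–59 + 60 → 12937; 60+ + 540 → 20120
End of period: [5942, 16199, 12937, 20120]
After projecting period 2:
Births: 16199 × 0.081 = 1312 ; 12937 × 0.307 = 3972 → total 5284
20–39: 5942 × 0.97 = 5764
40–59: 16199 × 0.983 = 15924
60+: 12937 × 0.977 + 20120 × 0.389 = 12639 + 7827 = 20466
Net migration: 40–59 + 60 → 15984; 60+ + 540 → 21006
End of period: [5284, 5764, 15984, 21006]
Scenario B total after 2 periods: 48038
Difference B − A = 48038 − 48905 = -867

-867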